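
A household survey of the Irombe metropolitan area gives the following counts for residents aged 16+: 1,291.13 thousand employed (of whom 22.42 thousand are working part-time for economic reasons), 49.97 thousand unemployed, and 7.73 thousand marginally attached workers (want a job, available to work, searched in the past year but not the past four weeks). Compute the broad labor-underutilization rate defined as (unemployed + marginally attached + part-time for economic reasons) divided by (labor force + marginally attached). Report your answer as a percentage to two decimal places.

Labor force = 1,291.13 + 49.97 = 1,341.10 thousand.
Numerator = 49.97 + 7.73 + 22.42 = 80.12 thousand.
Denominator = 1,341.10 + 7.73 = 1,348.83 thousand.
Broad rate = 80.12 / 1,348.83 = 5.94%.

Broad underutilization rate ≈ 5.94%.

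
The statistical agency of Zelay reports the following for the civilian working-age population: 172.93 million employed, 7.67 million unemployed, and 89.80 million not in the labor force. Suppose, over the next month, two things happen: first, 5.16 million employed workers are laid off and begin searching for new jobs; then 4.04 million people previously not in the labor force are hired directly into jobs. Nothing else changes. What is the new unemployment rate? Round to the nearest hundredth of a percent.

Initially, labor force = 172.93 + 7.67 = 180.60 million, so u = 7.67/180.60 = 4.25%.
After the first change, employed falls and unemployed rises by 5.16; labor force unchanged → E = 167.77, U = 12.83, labor force = 180.60 million.
After the second change, employed and labor force both rise by 4.04; unemployed unchanged → E = 171.81, U = 12.83, labor force = 184.64 million.
New unemployment rate = 12.83 / 184.64 = 6.95%.

New unemployment rate ≈ 6.95%.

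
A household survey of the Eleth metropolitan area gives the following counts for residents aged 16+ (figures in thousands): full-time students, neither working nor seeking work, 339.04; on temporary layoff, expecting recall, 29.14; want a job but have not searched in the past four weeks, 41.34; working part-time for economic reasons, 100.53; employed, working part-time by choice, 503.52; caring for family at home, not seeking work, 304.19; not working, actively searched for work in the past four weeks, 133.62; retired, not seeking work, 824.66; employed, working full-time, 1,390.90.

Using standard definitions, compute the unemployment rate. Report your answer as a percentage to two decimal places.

Unemployment rate ≈ 7.54%.

Employed = 100.53 + 503.52 + 1,390.90 = 1,994.95 thousand (anyone who worked, including part-time for economic reasons, counts as employed).
Unemployed = 29.14 + 133.62 = 162.76 thousand (jobless and actively searching, or on temporary layoff).
Labor force = 1,994.95 + 162.76 = 2,157.71 thousand.
Unemployment rate = 162.76 / 2,157.71 = 7.54%.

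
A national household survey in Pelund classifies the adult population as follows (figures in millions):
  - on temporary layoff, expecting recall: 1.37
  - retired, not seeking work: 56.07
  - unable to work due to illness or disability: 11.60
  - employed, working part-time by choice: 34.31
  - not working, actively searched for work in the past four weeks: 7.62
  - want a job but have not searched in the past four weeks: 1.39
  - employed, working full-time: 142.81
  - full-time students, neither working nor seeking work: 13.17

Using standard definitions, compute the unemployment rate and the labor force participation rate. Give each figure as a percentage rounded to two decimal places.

Employed = 34.31 + 142.81 = 177.12 million.
Unemployed = 1.37 + 7.62 = 8.99 million (jobless and actively searching, or on temporary layoff).
Labor force = 177.12 + 8.99 = 186.11 million.
Not in labor force = 56.07 + 11.60 + 1.39 + 13.17 = 82.23 million (those not working and not actively searching are outside the labor force — including those who want a job but have given up searching).
Civilian working-age population = 186.11 + 82.23 = 268.34 million.
Unemployment rate = 8.99 / 186.11 = 4.83%.
Labor force participation rate = 186.11 / 268.34 = 69.36%.

Unemployment rate ≈ 4.83%; labor force participation rate ≈ 69.36%.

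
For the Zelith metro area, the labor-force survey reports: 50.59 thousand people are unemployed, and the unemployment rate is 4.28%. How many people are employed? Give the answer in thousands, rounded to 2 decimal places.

Labor force = U / u = 50.59 / 0.0428 ≈ 1,182.01 thousand.
Employed = labor force − unemployed = 1,182.01 − 50.59 = 1,131.42 thousand.

About 1,131.42 thousand are employed.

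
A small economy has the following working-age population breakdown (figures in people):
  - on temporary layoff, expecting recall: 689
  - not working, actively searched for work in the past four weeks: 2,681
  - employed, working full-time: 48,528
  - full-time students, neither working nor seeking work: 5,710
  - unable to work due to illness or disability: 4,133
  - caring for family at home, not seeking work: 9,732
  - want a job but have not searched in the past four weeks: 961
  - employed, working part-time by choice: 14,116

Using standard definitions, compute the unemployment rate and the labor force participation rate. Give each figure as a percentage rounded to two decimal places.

Unemployment rate ≈ 5.10%; labor force participation rate ≈ 76.27%.

Employed = 48,528 + 14,116 = 62,644.
Unemployed = 689 + 2,681 = 3,370 (jobless and actively searching, or on temporary layoff).
Labor force = 62,644 + 3,370 = 66,014.
Not in labor force = 5,710 + 4,133 + 9,732 + 961 = 20,536 (those not working and not actively searching are outside the labor force — including those who want a job but have given up searching).
Civilian working-age population = 66,014 + 20,536 = 86,550.
Unemployment rate = 3,370 / 66,014 = 5.10%.
Labor force participation rate = 66,014 / 86,550 = 76.27%.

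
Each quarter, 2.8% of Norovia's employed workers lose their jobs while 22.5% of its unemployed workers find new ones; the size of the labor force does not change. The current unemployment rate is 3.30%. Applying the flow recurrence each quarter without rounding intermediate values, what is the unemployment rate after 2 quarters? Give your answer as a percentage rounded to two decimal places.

With a fixed labor force, u_{t+1} = u_t + s·(1−u_t) − f·u_t = u_t·(1−s−f) + s.
Here 1−s−f = 0.747 and s = 0.028.
u_1 = 0.033000 × 0.747 + 0.028 = 0.052651.
u_2 = 0.052651 × 0.747 + 0.028 = 0.067330.

Unemployment rate after two quarters ≈ 6.73%.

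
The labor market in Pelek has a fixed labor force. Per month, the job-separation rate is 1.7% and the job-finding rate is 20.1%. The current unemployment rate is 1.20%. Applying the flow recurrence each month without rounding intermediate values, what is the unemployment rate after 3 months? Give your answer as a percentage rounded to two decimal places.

With a fixed labor force, u_{t+1} = u_t + s·(1−u_t) − f·u_t = u_t·(1−s−f) + s.
Here 1−s−f = 0.782 and s = 0.017.
u_1 = 0.012000 × 0.782 + 0.017 = 0.026384.
u_2 = 0.026384 × 0.782 + 0.017 = 0.037632.
u_3 = 0.037632 × 0.782 + 0.017 = 0.046428.

Unemployment rate after three months ≈ 4.64%.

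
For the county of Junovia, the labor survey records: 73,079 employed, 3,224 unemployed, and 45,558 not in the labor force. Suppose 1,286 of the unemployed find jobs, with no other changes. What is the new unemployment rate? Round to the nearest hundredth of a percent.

New unemployment rate ≈ 2.54%.

Initially, labor force = 73,079 + 3,224 = 76,303, so u = 3,224/76,303 = 4.23%.
After the change, unemployed falls and employed rises by 1,286; labor force unchanged → E = 74,365, U = 1,938, labor force = 76,303.
New unemployment rate = 1,938 / 76,303 = 2.54%.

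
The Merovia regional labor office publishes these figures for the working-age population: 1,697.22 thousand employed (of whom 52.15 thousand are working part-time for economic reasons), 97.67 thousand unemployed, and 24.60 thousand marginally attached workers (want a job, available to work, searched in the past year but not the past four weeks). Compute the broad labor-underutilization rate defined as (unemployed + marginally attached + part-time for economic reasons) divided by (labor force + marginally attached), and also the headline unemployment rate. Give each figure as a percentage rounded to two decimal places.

Broad underutilization rate ≈ 9.59%; headline unemployment rate ≈ 5.44%.

Labor force = 1,697.22 + 97.67 = 1,794.89 thousand.
Numerator = 97.67 + 24.60 + 52.15 = 174.42 thousand.
Denominator = 1,794.89 + 24.60 = 1,819.49 thousand.
Broad rate = 174.42 / 1,819.49 = 9.59%.
Headline unemployment rate = 97.67 / 1,794.89 = 5.44%.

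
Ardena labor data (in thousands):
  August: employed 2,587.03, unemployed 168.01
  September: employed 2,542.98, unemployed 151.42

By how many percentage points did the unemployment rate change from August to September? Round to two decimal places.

August: labor force = 2,587.03 + 168.01 = 2,755.04; u = 168.01/2,755.04 = 6.10%.
September: labor force = 2,542.98 + 151.42 = 2,694.40; u = 151.42/2,694.40 = 5.62%.
Change = 5.62% − 6.10% = −0.48 pp.

The unemployment rate changed by −0.48 percentage points.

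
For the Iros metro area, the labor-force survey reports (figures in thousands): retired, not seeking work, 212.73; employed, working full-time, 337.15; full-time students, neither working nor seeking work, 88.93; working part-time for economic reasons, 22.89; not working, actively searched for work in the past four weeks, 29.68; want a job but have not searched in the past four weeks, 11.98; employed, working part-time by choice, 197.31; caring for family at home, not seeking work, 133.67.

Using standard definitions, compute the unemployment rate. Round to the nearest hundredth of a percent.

Unemployment rate ≈ 5.06%.

Employed = 337.15 + 22.89 + 197.31 = 557.35 thousand (anyone who worked, including part-time for economic reasons, counts as employed).
Unemployed = 29.68 thousand.
Labor force = 557.35 + 29.68 = 587.03 thousand.
Unemployment rate = 29.68 / 587.03 = 5.06%.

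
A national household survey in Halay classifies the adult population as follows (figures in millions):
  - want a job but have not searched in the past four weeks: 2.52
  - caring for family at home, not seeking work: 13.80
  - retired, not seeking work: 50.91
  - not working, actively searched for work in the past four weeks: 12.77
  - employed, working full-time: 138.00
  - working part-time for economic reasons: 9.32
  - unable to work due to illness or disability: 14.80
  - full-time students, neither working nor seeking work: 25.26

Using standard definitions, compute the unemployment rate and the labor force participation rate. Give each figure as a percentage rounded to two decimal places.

Unemployment rate ≈ 7.98%; labor force participation rate ≈ 59.87%.

Employed = 138.00 + 9.32 = 147.32 million (anyone who worked, including part-time for economic reasons, counts as employed).
Unemployed = 12.77 million.
Labor force = 147.32 + 12.77 = 160.09 million.
Not in labor force = 2.52 + 13.80 + 50.91 + 14.80 + 25.26 = 107.29 million (those not working and not actively searching are outside the labor force — including those who want a job but have given up searching).
Civilian working-age population = 160.09 + 107.29 = 267.38 million.
Unemployment rate = 12.77 / 160.09 = 7.98%.
Labor force participation rate = 160.09 / 267.38 = 59.87%.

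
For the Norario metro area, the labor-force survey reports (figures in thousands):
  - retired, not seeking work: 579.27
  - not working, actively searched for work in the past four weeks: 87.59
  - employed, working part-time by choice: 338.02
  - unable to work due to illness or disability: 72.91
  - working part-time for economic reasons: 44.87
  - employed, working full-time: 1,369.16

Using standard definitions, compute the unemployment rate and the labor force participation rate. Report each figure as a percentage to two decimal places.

Unemployment rate ≈ 4.76%; labor force participation rate ≈ 73.83%.

Employed = 338.02 + 44.87 + 1,369.16 = 1,752.05 thousand (anyone who worked, including part-time for economic reasons, counts as employed).
Unemployed = 87.59 thousand.
Labor force = 1,752.05 + 87.59 = 1,839.64 thousand.
Not in labor force = 579.27 + 72.91 = 652.18 thousand (those not working and not actively searching are outside the labor force).
Civilian working-age population = 1,839.64 + 652.18 = 2,491.82 thousand.
Unemployment rate = 87.59 / 1,839.64 = 4.76%.
Labor force participation rate = 1,839.64 / 2,491.82 = 73.83%.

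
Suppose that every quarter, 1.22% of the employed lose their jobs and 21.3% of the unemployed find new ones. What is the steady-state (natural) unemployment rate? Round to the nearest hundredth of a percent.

At steady state the flows balance: s·E = f·U, so U/(E+U) = s/(s+f).
u* = 1.22 / (1.22 + 21.3) = 1.22 / 22.52 = 5.42%.

Steady-state unemployment rate ≈ 5.42%.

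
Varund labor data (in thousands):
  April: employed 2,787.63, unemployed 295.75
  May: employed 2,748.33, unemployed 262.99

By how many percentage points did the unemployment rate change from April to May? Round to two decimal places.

The unemployment rate changed by −0.86 percentage points.

April: labor force = 2,787.63 + 295.75 = 3,083.38; u = 295.75/3,083.38 = 9.59%.
May: labor force = 2,748.33 + 262.99 = 3,011.32; u = 262.99/3,011.32 = 8.73%.
Change = 8.73% − 9.59% = −0.86 pp.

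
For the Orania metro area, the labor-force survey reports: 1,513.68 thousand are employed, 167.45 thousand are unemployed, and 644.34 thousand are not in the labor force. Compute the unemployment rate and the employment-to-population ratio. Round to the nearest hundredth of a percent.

Unemployment rate ≈ 9.96%; employment-population ratio ≈ 65.09%.

Labor force = employed + unemployed = 1,513.68 + 167.45 = 1,681.13 thousand.
Working-age population = 1,681.13 + 644.34 = 2,325.47 thousand.
Unemployment rate = 167.45 / 1,681.13 = 9.96%.
Employment-population ratio = 1,513.68 / 2,325.47 = 65.09%.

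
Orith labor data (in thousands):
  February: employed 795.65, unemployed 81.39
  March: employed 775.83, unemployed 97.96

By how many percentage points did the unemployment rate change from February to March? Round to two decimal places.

The unemployment rate changed by +1.93 percentage points.

February: labor force = 795.65 + 81.39 = 877.04; u = 81.39/877.04 = 9.28%.
March: labor force = 775.83 + 97.96 = 873.79; u = 97.96/873.79 = 11.21%.
Change = 11.21% − 9.28% = +1.93 pp.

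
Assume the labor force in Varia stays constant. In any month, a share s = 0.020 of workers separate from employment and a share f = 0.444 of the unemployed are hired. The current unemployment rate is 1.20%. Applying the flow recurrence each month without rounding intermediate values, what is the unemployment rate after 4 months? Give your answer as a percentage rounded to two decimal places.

With a fixed labor force, u_{t+1} = u_t + s·(1−u_t) − f·u_t = u_t·(1−s−f) + s.
Here 1−s−f = 0.536 and s = 0.020.
u_1 = 0.012000 × 0.536 + 0.020 = 0.026432.
u_2 = 0.026432 × 0.536 + 0.020 = 0.034168.
u_3 = 0.034168 × 0.536 + 0.020 = 0.038314.
u_4 = 0.038314 × 0.536 + 0.020 = 0.040536.

Unemployment rate after four months ≈ 4.05%.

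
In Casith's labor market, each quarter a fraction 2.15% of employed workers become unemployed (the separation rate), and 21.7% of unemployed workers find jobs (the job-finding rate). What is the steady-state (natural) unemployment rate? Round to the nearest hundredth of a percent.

Steady-state unemployment rate ≈ 9.01%.

At steady state the flows balance: s·E = f·U, so U/(E+U) = s/(s+f).
u* = 2.15 / (2.15 + 21.7) = 2.15 / 23.85 = 9.01%.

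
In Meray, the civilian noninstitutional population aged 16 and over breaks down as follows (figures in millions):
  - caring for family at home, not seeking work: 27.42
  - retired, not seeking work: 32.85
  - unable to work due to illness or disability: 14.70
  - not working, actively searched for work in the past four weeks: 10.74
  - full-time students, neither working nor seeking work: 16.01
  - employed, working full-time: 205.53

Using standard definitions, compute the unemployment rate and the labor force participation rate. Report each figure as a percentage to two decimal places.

Unemployment rate ≈ 4.97%; labor force participation rate ≈ 70.39%.

Employed = 205.53 million.
Unemployed = 10.74 million.
Labor force = 205.53 + 10.74 = 216.27 million.
Not in labor force = 27.42 + 32.85 + 14.70 + 16.01 = 90.98 million (those not working and not actively searching are outside the labor force).
Civilian working-age population = 216.27 + 90.98 = 307.25 million.
Unemployment rate = 10.74 / 216.27 = 4.97%.
Labor force participation rate = 216.27 / 307.25 = 70.39%.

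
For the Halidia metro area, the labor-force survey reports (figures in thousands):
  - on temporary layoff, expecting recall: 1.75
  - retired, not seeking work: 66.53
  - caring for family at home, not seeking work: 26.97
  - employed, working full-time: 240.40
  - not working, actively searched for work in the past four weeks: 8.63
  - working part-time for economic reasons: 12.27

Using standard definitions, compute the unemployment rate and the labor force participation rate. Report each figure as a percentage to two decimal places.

Unemployment rate ≈ 3.95%; labor force participation rate ≈ 73.78%.

Employed = 240.40 + 12.27 = 252.67 thousand (anyone who worked, including part-time for economic reasons, counts as employed).
Unemployed = 1.75 + 8.63 = 10.38 thousand (jobless and actively searching, or on temporary layoff).
Labor force = 252.67 + 10.38 = 263.05 thousand.
Not in labor force = 66.53 + 26.97 = 93.50 thousand (those not working and not actively searching are outside the labor force).
Civilian working-age population = 263.05 + 93.50 = 356.55 thousand.
Unemployment rate = 10.38 / 263.05 = 3.95%.
Labor force participation rate = 263.05 / 356.55 = 73.78%.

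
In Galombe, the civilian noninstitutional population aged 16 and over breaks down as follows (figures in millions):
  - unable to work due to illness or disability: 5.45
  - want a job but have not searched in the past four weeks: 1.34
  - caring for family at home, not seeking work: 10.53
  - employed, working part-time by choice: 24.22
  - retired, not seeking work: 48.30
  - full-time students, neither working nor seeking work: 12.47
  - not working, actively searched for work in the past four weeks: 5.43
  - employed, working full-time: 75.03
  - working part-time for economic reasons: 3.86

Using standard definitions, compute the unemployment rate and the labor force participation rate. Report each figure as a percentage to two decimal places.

Unemployment rate ≈ 5.00%; labor force participation rate ≈ 58.16%.

Employed = 24.22 + 75.03 + 3.86 = 103.11 million (anyone who worked, including part-time for economic reasons, counts as employed).
Unemployed = 5.43 million.
Labor force = 103.11 + 5.43 = 108.54 million.
Not in labor force = 5.45 + 1.34 + 10.53 + 48.30 + 12.47 = 78.09 million (those not working and not actively searching are outside the labor force — including those who want a job but have given up searching).
Civilian working-age population = 108.54 + 78.09 = 186.63 million.
Unemployment rate = 5.43 / 108.54 = 5.00%.
Labor force participation rate = 108.54 / 186.63 = 58.16%.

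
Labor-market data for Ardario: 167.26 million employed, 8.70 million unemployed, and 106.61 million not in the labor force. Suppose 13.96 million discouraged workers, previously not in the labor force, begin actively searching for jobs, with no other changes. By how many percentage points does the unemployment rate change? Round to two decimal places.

Initially, labor force = 167.26 + 8.70 = 175.96 million, so u = 8.70/175.96 = 4.94%.
After the change, unemployed and labor force both rise by 13.96 → E = 167.26, U = 22.66, labor force = 189.92 million.
New unemployment rate = 22.66 / 189.92 = 11.93%.
Change = 11.93% − 4.94% = +6.99 percentage points.

The unemployment rate changes by +6.99 percentage points.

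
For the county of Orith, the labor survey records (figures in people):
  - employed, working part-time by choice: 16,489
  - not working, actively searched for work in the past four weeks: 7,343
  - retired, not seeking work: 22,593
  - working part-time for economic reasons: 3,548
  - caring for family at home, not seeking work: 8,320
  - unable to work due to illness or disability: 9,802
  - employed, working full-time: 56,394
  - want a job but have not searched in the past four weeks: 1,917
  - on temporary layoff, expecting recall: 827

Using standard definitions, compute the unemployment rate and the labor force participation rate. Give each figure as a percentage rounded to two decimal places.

Unemployment rate ≈ 9.66%; labor force participation rate ≈ 66.49%.

Employed = 16,489 + 3,548 + 56,394 = 76,431 (anyone who worked, including part-time for economic reasons, counts as employed).
Unemployed = 7,343 + 827 = 8,170 (jobless and actively searching, or on temporary layoff).
Labor force = 76,431 + 8,170 = 84,601.
Not in labor force = 22,593 + 8,320 + 9,802 + 1,917 = 42,632 (those not working and not actively searching are outside the labor force — including those who want a job but have given up searching).
Civilian working-age population = 84,601 + 42,632 = 127,233.
Unemployment rate = 8,170 / 84,601 = 9.66%.
Labor force participation rate = 84,601 / 127,233 = 66.49%.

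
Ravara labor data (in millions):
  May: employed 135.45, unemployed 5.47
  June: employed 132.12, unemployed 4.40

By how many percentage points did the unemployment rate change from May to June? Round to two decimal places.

The unemployment rate changed by −0.66 percentage points.

May: labor force = 135.45 + 5.47 = 140.92; u = 5.47/140.92 = 3.88%.
June: labor force = 132.12 + 4.40 = 136.52; u = 4.40/136.52 = 3.22%.
Change = 3.22% − 3.88% = −0.66 pp.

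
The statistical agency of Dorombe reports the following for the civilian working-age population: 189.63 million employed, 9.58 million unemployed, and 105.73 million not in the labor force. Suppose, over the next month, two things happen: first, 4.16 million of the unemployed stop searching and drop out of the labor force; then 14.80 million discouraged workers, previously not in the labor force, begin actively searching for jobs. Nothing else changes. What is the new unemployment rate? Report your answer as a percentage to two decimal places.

New unemployment rate ≈ 9.64%.

Initially, labor force = 189.63 + 9.58 = 199.21 million, so u = 9.58/199.21 = 4.81%.
After the first change, unemployed and labor force both fall by 4.16 → E = 189.63, U = 5.42, labor force = 195.05 million.
After the second change, unemployed and labor force both rise by 14.80 → E = 189.63, U = 20.22, labor force = 209.85 million.
New unemployment rate = 20.22 / 209.85 = 9.64%.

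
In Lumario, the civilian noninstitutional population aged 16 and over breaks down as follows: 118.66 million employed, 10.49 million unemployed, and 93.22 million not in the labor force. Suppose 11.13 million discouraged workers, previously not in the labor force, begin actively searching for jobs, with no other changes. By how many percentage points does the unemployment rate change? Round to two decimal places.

Initially, labor force = 118.66 + 10.49 = 129.15 million, so u = 10.49/129.15 = 8.12%.
After the change, unemployed and labor force both rise by 11.13 → E = 118.66, U = 21.62, labor force = 140.28 million.
New unemployment rate = 21.62 / 140.28 = 15.41%.
Change = 15.41% − 8.12% = +7.29 percentage points.

The unemployment rate changes by +7.29 percentage points.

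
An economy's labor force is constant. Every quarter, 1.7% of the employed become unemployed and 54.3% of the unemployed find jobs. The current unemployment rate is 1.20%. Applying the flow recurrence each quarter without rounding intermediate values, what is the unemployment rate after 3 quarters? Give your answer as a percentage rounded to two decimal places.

With a fixed labor force, u_{t+1} = u_t + s·(1−u_t) − f·u_t = u_t·(1−s−f) + s.
Here 1−s−f = 0.440 and s = 0.017.
u_1 = 0.012000 × 0.440 + 0.017 = 0.022280.
u_2 = 0.022280 × 0.440 + 0.017 = 0.026803.
u_3 = 0.026803 × 0.440 + 0.017 = 0.028793.

Unemployment rate after three quarters ≈ 2.88%.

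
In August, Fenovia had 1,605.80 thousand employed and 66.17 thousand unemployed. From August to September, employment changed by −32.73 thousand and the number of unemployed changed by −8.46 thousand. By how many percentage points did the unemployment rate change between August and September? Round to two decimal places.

August: labor force = 1,605.80 + 66.17 = 1,671.97; u = 66.17/1,671.97 = 3.96%.
September: labor force = 1,573.07 + 57.71 = 1,630.78; u = 57.71/1,630.78 = 3.54%.
Change = 3.54% − 3.96% = −0.42 pp.

The unemployment rate changed by −0.42 percentage points.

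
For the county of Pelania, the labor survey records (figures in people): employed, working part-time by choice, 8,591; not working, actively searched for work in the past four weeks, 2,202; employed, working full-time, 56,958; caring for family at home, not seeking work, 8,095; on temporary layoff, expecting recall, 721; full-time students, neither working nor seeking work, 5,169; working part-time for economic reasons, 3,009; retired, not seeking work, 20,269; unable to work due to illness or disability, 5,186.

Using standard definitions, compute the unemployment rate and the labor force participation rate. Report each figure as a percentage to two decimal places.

Unemployment rate ≈ 4.09%; labor force participation rate ≈ 64.86%.

Employed = 8,591 + 56,958 + 3,009 = 68,558 (anyone who worked, including part-time for economic reasons, counts as employed).
Unemployed = 2,202 + 721 = 2,923 (jobless and actively searching, or on temporary layoff).
Labor force = 68,558 + 2,923 = 71,481.
Not in labor force = 8,095 + 5,169 + 20,269 + 5,186 = 38,719 (those not working and not actively searching are outside the labor force).
Civilian working-age population = 71,481 + 38,719 = 110,200.
Unemployment rate = 2,923 / 71,481 = 4.09%.
Labor force participation rate = 71,481 / 110,200 = 64.86%.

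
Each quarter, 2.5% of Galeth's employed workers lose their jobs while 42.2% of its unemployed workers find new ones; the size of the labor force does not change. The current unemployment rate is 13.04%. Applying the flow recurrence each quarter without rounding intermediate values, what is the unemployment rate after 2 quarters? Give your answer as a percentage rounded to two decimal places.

Unemployment rate after two quarters ≈ 7.87%.

With a fixed labor force, u_{t+1} = u_t + s·(1−u_t) − f·u_t = u_t·(1−s−f) + s.
Here 1−s−f = 0.553 and s = 0.025.
u_1 = 0.130400 × 0.553 + 0.025 = 0.097111.
u_2 = 0.097111 × 0.553 + 0.025 = 0.078702.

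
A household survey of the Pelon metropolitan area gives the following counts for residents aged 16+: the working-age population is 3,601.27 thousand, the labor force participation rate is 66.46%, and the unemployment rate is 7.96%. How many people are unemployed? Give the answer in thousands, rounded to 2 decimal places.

About 190.51 thousand are unemployed.

Labor force = 0.6646 × 3,601.27 = 2,393.40 thousand.
Unemployed = 0.0796 × 2,393.40 ≈ 190.51 thousand.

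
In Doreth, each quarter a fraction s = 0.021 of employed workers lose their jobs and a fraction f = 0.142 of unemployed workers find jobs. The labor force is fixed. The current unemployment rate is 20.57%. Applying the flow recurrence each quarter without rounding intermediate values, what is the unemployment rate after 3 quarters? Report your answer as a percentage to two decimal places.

With a fixed labor force, u_{t+1} = u_t + s·(1−u_t) − f·u_t = u_t·(1−s−f) + s.
Here 1−s−f = 0.837 and s = 0.021.
u_1 = 0.205700 × 0.837 + 0.021 = 0.193171.
u_2 = 0.193171 × 0.837 + 0.021 = 0.182684.
u_3 = 0.182684 × 0.837 + 0.021 = 0.173907.

Unemployment rate after three quarters ≈ 17.39%.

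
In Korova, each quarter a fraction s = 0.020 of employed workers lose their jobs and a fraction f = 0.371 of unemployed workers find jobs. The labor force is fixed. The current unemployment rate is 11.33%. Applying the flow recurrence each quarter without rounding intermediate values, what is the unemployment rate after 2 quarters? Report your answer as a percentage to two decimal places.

With a fixed labor force, u_{t+1} = u_t + s·(1−u_t) − f·u_t = u_t·(1−s−f) + s.
Here 1−s−f = 0.609 and s = 0.020.
u_1 = 0.113300 × 0.609 + 0.020 = 0.089000.
u_2 = 0.089000 × 0.609 + 0.020 = 0.074201.

Unemployment rate after two quarters ≈ 7.42%.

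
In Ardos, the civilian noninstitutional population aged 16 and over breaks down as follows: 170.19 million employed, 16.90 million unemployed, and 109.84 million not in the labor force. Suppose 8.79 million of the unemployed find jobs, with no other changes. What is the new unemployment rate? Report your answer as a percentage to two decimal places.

New unemployment rate ≈ 4.33%.

Initially, labor force = 170.19 + 16.90 = 187.09 million, so u = 16.90/187.09 = 9.03%.
After the change, unemployed falls and employed rises by 8.79; labor force unchanged → E = 178.98, U = 8.11, labor force = 187.09 million.
New unemployment rate = 8.11 / 187.09 = 4.33%.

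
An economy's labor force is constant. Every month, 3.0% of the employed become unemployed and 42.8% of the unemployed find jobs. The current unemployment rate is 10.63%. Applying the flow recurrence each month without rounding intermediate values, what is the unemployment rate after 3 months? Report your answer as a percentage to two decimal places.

Unemployment rate after three months ≈ 7.20%.

With a fixed labor force, u_{t+1} = u_t + s·(1−u_t) − f·u_t = u_t·(1−s−f) + s.
Here 1−s−f = 0.542 and s = 0.030.
u_1 = 0.106300 × 0.542 + 0.030 = 0.087615.
u_2 = 0.087615 × 0.542 + 0.030 = 0.077487.
u_3 = 0.077487 × 0.542 + 0.030 = 0.071998.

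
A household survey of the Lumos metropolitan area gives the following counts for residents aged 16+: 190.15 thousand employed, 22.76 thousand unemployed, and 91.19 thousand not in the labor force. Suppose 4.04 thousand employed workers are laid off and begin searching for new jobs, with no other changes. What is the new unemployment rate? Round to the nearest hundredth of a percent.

New unemployment rate ≈ 12.59%.

Initially, labor force = 190.15 + 22.76 = 212.91 thousand, so u = 22.76/212.91 = 10.69%.
After the change, employed falls and unemployed rises by 4.04; labor force unchanged → E = 186.11, U = 26.80, labor force = 212.91 thousand.
New unemployment rate = 26.80 / 212.91 = 12.59%.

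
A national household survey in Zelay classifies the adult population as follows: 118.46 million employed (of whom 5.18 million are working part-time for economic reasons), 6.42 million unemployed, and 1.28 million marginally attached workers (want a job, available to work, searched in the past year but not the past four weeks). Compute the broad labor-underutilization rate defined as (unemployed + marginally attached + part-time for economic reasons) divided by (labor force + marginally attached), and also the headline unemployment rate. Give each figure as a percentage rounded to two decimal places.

Labor force = 118.46 + 6.42 = 124.88 million.
Numerator = 6.42 + 1.28 + 5.18 = 12.88 million.
Denominator = 124.88 + 1.28 = 126.16 million.
Broad rate = 12.88 / 126.16 = 10.21%.
Headline unemployment rate = 6.42 / 124.88 = 5.14%.

Broad underutilization rate ≈ 10.21%; headline unemployment rate ≈ 5.14%.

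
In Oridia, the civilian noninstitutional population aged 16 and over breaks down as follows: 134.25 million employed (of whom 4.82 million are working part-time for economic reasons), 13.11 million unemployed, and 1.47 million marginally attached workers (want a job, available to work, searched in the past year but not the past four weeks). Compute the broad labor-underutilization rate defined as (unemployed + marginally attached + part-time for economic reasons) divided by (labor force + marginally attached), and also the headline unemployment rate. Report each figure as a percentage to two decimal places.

Broad underutilization rate ≈ 13.04%; headline unemployment rate ≈ 8.90%.

Labor force = 134.25 + 13.11 = 147.36 million.
Numerator = 13.11 + 1.47 + 4.82 = 19.40 million.
Denominator = 147.36 + 1.47 = 148.83 million.
Broad rate = 19.40 / 148.83 = 13.04%.
Headline unemployment rate = 13.11 / 147.36 = 8.90%.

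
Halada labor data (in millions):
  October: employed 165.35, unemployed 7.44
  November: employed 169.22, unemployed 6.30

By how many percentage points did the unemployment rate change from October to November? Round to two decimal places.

The unemployment rate changed by −0.72 percentage points.

October: labor force = 165.35 + 7.44 = 172.79; u = 7.44/172.79 = 4.31%.
November: labor force = 169.22 + 6.30 = 175.52; u = 6.30/175.52 = 3.59%.
Change = 3.59% − 4.31% = −0.72 pp.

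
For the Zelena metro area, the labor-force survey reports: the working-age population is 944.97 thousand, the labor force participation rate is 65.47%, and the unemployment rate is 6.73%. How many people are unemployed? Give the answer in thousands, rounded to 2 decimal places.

About 41.64 thousand are unemployed.

Labor force = 0.6547 × 944.97 = 618.67 thousand.
Unemployed = 0.0673 × 618.67 ≈ 41.64 thousand.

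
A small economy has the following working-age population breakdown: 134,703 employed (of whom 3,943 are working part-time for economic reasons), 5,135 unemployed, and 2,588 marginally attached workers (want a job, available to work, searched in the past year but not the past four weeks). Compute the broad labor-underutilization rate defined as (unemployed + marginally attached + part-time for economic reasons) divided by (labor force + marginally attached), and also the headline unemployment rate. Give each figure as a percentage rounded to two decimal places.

Broad underutilization rate ≈ 8.19%; headline unemployment rate ≈ 3.67%.

Labor force = 134,703 + 5,135 = 139,838.
Numerator = 5,135 + 2,588 + 3,943 = 11,666.
Denominator = 139,838 + 2,588 = 142,426.
Broad rate = 11,666 / 142,426 = 8.19%.
Headline unemployment rate = 5,135 / 139,838 = 3.67%.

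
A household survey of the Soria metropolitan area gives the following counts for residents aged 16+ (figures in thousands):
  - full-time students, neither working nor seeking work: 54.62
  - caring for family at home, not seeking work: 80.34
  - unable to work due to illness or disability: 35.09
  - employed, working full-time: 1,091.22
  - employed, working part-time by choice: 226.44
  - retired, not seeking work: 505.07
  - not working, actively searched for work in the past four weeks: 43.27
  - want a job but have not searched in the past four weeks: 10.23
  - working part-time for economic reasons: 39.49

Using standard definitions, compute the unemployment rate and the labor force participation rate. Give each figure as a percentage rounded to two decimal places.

Employed = 1,091.22 + 226.44 + 39.49 = 1,357.15 thousand (anyone who worked, including part-time for economic reasons, counts as employed).
Unemployed = 43.27 thousand.
Labor force = 1,357.15 + 43.27 = 1,400.42 thousand.
Not in labor force = 54.62 + 80.34 + 35.09 + 505.07 + 10.23 = 685.35 thousand (those not working and not actively searching are outside the labor force — including those who want a job but have given up searching).
Civilian working-age population = 1,400.42 + 685.35 = 2,085.77 thousand.
Unemployment rate = 43.27 / 1,400.42 = 3.09%.
Labor force participation rate = 1,400.42 / 2,085.77 = 67.14%.

Unemployment rate ≈ 3.09%; labor force participation rate ≈ 67.14%.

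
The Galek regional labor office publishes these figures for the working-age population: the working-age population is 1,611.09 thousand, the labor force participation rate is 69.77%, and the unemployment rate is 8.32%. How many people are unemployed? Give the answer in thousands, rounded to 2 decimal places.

About 93.52 thousand are unemployed.

Labor force = 0.6977 × 1,611.09 = 1,124.06 thousand.
Unemployed = 0.0832 × 1,124.06 ≈ 93.52 thousand.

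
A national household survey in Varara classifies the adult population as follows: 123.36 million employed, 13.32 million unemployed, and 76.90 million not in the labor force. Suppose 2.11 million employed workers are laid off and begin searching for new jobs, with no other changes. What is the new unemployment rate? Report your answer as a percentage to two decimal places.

Initially, labor force = 123.36 + 13.32 = 136.68 million, so u = 13.32/136.68 = 9.75%.
After the change, employed falls and unemployed rises by 2.11; labor force unchanged → E = 121.25, U = 15.43, labor force = 136.68 million.
New unemployment rate = 15.43 / 136.68 = 11.29%.

New unemployment rate ≈ 11.29%.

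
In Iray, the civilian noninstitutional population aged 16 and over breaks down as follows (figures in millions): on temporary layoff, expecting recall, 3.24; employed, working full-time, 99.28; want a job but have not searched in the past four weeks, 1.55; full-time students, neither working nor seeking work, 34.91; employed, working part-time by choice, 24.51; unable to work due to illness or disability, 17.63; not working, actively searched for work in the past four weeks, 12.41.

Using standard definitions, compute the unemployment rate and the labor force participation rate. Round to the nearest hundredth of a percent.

Employed = 99.28 + 24.51 = 123.79 million.
Unemployed = 3.24 + 12.41 = 15.65 million (jobless and actively searching, or on temporary layoff).
Labor force = 123.79 + 15.65 = 139.44 million.
Not in labor force = 1.55 + 34.91 + 17.63 = 54.09 million (those not working and not actively searching are outside the labor force — including those who want a job but have given up searching).
Civilian working-age population = 139.44 + 54.09 = 193.53 million.
Unemployment rate = 15.65 / 139.44 = 11.22%.
Labor force participation rate = 139.44 / 193.53 = 72.05%.

Unemployment rate ≈ 11.22%; labor force participation rate ≈ 72.05%.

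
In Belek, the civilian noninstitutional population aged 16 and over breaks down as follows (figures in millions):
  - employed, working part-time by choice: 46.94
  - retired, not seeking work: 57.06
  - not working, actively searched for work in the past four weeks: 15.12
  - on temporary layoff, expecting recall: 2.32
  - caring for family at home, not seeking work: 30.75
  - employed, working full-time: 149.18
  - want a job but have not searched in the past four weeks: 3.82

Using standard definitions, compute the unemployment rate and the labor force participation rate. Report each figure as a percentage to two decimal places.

Unemployment rate ≈ 8.17%; labor force participation rate ≈ 69.98%.

Employed = 46.94 + 149.18 = 196.12 million.
Unemployed = 15.12 + 2.32 = 17.44 million (jobless and actively searching, or on temporary layoff).
Labor force = 196.12 + 17.44 = 213.56 million.
Not in labor force = 57.06 + 30.75 + 3.82 = 91.63 million (those not working and not actively searching are outside the labor force — including those who want a job but have given up searching).
Civilian working-age population = 213.56 + 91.63 = 305.19 million.
Unemployment rate = 17.44 / 213.56 = 8.17%.
Labor force participation rate = 213.56 / 305.19 = 69.98%.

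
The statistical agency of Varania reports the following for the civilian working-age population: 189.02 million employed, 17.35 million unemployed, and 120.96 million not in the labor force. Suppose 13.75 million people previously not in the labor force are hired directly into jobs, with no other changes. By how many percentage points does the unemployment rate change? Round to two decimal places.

Initially, labor force = 189.02 + 17.35 = 206.37 million, so u = 17.35/206.37 = 8.41%.
After the change, employed and labor force both rise by 13.75; unemployed unchanged → E = 202.77, U = 17.35, labor force = 220.12 million.
New unemployment rate = 17.35 / 220.12 = 7.88%.
Change = 7.88% − 8.41% = −0.53 percentage points.

The unemployment rate changes by −0.53 percentage points.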